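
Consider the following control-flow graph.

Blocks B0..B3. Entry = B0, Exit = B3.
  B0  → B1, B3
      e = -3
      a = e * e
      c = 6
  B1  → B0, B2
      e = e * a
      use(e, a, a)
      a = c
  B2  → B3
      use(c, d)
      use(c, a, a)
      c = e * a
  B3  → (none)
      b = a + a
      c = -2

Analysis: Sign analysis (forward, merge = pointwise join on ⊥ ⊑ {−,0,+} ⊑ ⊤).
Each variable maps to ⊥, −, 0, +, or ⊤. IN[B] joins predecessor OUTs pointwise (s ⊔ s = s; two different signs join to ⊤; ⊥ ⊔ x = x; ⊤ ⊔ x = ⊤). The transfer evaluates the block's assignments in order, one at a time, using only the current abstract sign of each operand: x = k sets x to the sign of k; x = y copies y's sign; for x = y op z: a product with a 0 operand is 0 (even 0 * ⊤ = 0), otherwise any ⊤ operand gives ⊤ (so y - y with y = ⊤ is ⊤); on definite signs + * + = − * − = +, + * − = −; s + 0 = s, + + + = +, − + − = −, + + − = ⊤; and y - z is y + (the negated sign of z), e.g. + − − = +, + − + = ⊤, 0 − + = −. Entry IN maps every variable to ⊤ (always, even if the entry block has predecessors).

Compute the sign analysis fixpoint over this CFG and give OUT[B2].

Converged values:
  B0: | IN=(all ⊤) | OUT={a:+, c:+, e:-; rest ⊤}
  B1: | IN={a:+, c:+, e:-; rest ⊤} | OUT={a:+, c:+, e:-; rest ⊤}
  B2: | IN={a:+, c:+, e:-; rest ⊤} | OUT={a:+, c:-, e:-; rest ⊤}
  B3: | IN={a:+, e:-; rest ⊤} | OUT={a:+, b:+, c:-, e:-; rest ⊤}

Merge at B2: IN[B2] = OUT[B1] = {a: +, b: ⊤, c: +, d: ⊤, e: -, f: ⊤}
Applying B2's transfer function to that IN value gives OUT[B2] (row B2 above).

Answer: {a: +, b: ⊤, c: -, d: ⊤, e: -, f: ⊤}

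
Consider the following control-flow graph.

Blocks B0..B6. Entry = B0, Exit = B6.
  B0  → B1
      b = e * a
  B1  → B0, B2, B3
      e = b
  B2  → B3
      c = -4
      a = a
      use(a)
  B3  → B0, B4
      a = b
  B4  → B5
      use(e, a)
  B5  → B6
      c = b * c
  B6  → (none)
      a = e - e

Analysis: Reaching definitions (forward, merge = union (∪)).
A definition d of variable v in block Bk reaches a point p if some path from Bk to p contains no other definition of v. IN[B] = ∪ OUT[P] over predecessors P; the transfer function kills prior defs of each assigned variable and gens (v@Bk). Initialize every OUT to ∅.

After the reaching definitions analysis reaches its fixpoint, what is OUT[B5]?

Answer: {a@B3, b@B0, c@B5, e@B1}

Derivation:
Per-block solution:
  B0: | IN={a@B3, b@B0, c@B2, e@B1} | OUT={a@B3, b@B0, c@B2, e@B1}
  B1: | IN={a@B3, b@B0, c@B2, e@B1} | OUT={a@B3, b@B0, c@B2, e@B1}
  B2: | IN={a@B3, b@B0, c@B2, e@B1} | OUT={a@B2, b@B0, c@B2, e@B1}
  B3: | IN={a@B2, a@B3, b@B0, c@B2, e@B1} | OUT={a@B3, b@B0, c@B2, e@B1}
  B4: | IN={a@B3, b@B0, c@B2, e@B1} | OUT={a@B3, b@B0, c@B2, e@B1}
  B5: | IN={a@B3, b@B0, c@B2, e@B1} | OUT={a@B3, b@B0, c@B5, e@B1}
  B6: | IN={a@B3, b@B0, c@B5, e@B1} | OUT={a@B6, b@B0, c@B5, e@B1}

Merge at B5: IN[B5] = OUT[B4] = {a@B3, b@B0, c@B2, e@B1}
Applying B5's transfer function to that IN value gives OUT[B5] (row B5 above).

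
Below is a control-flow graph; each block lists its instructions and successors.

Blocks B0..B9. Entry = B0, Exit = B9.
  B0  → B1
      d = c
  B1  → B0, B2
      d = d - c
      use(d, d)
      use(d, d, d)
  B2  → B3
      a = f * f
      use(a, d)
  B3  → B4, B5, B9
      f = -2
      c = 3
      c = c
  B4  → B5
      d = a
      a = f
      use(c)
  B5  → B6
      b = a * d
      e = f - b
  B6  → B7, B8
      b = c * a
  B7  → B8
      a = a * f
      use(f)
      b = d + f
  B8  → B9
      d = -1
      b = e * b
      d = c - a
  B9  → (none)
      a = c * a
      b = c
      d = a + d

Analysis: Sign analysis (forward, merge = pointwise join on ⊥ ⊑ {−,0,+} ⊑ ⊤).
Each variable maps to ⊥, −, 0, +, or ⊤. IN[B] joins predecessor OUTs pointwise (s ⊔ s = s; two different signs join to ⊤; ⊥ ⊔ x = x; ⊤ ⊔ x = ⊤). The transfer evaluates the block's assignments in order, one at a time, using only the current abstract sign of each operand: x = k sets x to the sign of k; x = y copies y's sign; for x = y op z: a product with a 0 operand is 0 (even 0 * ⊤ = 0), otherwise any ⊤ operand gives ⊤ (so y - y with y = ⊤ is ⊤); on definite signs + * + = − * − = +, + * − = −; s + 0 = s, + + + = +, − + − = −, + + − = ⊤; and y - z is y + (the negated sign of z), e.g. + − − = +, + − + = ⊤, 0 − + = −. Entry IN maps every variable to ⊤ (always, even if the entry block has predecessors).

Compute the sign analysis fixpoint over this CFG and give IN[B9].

Answer: {a: ⊤, b: ⊤, c: +, d: ⊤, e: ⊤, f: -}

Working:
Per-block solution:
  B0:  IN=(all ⊤)  OUT=(all ⊤)
  B1:  IN=(all ⊤)  OUT=(all ⊤)
  B2:  IN=(all ⊤)  OUT=(all ⊤)
  B3:  IN=(all ⊤)  OUT={c:+, f:-; rest ⊤}
  B4:  IN={c:+, f:-; rest ⊤}  OUT={a:-, c:+, f:-; rest ⊤}
  B5:  IN={c:+, f:-; rest ⊤}  OUT={c:+, f:-; rest ⊤}
  B6:  IN={c:+, f:-; rest ⊤}  OUT={c:+, f:-; rest ⊤}
  B7:  IN={c:+, f:-; rest ⊤}  OUT={c:+, f:-; rest ⊤}
  B8:  IN={c:+, f:-; rest ⊤}  OUT={c:+, f:-; rest ⊤}
  B9:  IN={c:+, f:-; rest ⊤}  OUT={b:+, c:+, f:-; rest ⊤}

Merge at B9: IN[B9] = OUT[B3] ⊔ OUT[B8] = {a: ⊤, b: ⊤, c: +, d: ⊤, e: ⊤, f: -}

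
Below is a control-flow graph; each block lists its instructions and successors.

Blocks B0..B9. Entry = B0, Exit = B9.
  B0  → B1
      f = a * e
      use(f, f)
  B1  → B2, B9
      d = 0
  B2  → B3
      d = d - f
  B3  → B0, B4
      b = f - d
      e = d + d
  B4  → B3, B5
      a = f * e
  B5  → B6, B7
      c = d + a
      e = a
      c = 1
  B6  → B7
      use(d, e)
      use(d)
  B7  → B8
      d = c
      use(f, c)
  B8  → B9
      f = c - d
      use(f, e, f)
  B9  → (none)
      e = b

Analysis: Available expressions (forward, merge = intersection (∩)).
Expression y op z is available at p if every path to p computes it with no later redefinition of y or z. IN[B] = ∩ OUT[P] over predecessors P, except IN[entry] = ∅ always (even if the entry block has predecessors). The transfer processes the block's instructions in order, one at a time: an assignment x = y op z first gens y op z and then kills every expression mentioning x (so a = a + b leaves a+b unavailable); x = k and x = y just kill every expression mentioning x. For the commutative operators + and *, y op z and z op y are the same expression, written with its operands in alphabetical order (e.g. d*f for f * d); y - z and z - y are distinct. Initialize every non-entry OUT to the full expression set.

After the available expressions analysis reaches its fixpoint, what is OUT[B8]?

Answer: {c-d}

Working:
Converged values:
  B0:  IN={}  OUT={a*e}
  B1:  IN={a*e}  OUT={a*e}
  B2:  IN={a*e}  OUT={a*e}
  B3:  IN={}  OUT={d+d, f-d}
  B4:  IN={d+d, f-d}  OUT={d+d, e*f, f-d}
  B5:  IN={d+d, e*f, f-d}  OUT={a+d, d+d, f-d}
  B6:  IN={a+d, d+d, f-d}  OUT={a+d, d+d, f-d}
  B7:  IN={a+d, d+d, f-d}  OUT={}
  B8:  IN={}  OUT={c-d}
  B9:  IN={}  OUT={}

Merge at B8: IN[B8] = OUT[B7] = {}
Applying B8's transfer function to that IN value gives OUT[B8] (row B8 above).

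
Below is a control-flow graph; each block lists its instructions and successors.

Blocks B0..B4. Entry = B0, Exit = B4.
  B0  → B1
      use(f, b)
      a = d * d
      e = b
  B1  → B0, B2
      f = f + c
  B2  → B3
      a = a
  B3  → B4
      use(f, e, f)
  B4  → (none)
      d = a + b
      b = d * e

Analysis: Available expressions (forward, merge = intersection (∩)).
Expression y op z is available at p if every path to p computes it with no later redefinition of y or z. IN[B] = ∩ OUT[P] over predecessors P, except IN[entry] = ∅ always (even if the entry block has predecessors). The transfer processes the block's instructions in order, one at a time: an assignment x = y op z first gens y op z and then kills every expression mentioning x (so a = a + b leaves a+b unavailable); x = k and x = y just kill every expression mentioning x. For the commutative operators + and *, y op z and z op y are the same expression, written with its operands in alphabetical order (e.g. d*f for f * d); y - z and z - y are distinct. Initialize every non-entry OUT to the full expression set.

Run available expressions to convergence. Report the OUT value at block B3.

Fixpoint table:
  B0:   IN={}   OUT={d*d}
  B1:   IN={d*d}   OUT={d*d}
  B2:   IN={d*d}   OUT={d*d}
  B3:   IN={d*d}   OUT={d*d}
  B4:   IN={d*d}   OUT={d*e}

Merge at B3: IN[B3] = OUT[B2] = {d*d}
Applying B3's transfer function to that IN value gives OUT[B3] (row B3 above).

Answer: {d*d}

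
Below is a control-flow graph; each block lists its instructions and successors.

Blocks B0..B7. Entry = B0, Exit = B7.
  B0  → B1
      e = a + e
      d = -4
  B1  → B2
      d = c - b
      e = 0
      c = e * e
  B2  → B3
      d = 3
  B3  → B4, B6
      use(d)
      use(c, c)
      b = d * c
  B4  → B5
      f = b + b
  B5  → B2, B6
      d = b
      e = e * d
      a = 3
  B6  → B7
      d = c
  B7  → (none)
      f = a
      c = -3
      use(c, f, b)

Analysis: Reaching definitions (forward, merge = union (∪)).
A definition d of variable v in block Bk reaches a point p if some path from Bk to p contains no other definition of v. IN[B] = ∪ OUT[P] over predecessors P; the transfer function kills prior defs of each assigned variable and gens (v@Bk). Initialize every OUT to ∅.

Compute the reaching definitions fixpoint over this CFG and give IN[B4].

Answer: {a@B5, b@B3, c@B1, d@B2, e@B1, e@B5, f@B4}

Derivation:
Fixpoint table:
  B0:  IN={}  OUT={d@B0, e@B0}
  B1:  IN={d@B0, e@B0}  OUT={c@B1, d@B1, e@B1}
  B2:  IN={a@B5, b@B3, c@B1, d@B1, d@B5, e@B1, e@B5, f@B4}  OUT={a@B5, b@B3, c@B1, d@B2, e@B1, e@B5, f@B4}
  B3:  IN={a@B5, b@B3, c@B1, d@B2, e@B1, e@B5, f@B4}  OUT={a@B5, b@B3, c@B1, d@B2, e@B1, e@B5, f@B4}
  B4:  IN={a@B5, b@B3, c@B1, d@B2, e@B1, e@B5, f@B4}  OUT={a@B5, b@B3, c@B1, d@B2, e@B1, e@B5, f@B4}
  B5:  IN={a@B5, b@B3, c@B1, d@B2, e@B1, e@B5, f@B4}  OUT={a@B5, b@B3, c@B1, d@B5, e@B5, f@B4}
  B6:  IN={a@B5, b@B3, c@B1, d@B2, d@B5, e@B1, e@B5, f@B4}  OUT={a@B5, b@B3, c@B1, d@B6, e@B1, e@B5, f@B4}
  B7:  IN={a@B5, b@B3, c@B1, d@B6, e@B1, e@B5, f@B4}  OUT={a@B5, b@B3, c@B7, d@B6, e@B1, e@B5, f@B7}

Merge at B4: IN[B4] = OUT[B3] = {a@B5, b@B3, c@B1, d@B2, e@B1, e@B5, f@B4}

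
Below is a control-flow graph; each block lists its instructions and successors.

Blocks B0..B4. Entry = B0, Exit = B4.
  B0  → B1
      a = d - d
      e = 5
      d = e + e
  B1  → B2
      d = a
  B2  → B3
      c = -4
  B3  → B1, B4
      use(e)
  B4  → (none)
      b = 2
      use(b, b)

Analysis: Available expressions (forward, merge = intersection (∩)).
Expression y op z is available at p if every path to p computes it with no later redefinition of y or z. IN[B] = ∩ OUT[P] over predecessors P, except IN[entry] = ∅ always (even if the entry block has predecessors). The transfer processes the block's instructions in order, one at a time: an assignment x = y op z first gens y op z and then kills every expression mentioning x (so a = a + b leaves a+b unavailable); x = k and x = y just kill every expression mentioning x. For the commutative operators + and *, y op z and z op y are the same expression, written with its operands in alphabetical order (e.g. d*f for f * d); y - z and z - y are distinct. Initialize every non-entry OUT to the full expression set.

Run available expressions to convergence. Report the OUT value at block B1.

Answer: {e+e}

Derivation:
Converged values:
  B0:   IN={}   OUT={e+e}
  B1:   IN={e+e}   OUT={e+e}
  B2:   IN={e+e}   OUT={e+e}
  B3:   IN={e+e}   OUT={e+e}
  B4:   IN={e+e}   OUT={e+e}

Merge at B1: IN[B1] = OUT[B0] ∩ OUT[B3] = {e+e}
Applying B1's transfer function to that IN value gives OUT[B1] (row B1 above).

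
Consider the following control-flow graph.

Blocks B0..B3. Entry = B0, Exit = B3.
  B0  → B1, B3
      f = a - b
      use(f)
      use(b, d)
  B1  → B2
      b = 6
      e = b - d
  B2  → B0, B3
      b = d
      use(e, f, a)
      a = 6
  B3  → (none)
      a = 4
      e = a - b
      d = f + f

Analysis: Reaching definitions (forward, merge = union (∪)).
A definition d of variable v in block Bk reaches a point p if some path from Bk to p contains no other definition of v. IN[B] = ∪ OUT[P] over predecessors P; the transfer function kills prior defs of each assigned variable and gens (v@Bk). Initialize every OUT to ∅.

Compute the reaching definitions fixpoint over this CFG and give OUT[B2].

Fixpoint table:
  B0: | IN={a@B2, b@B2, e@B1, f@B0} | OUT={a@B2, b@B2, e@B1, f@B0}
  B1: | IN={a@B2, b@B2, e@B1, f@B0} | OUT={a@B2, b@B1, e@B1, f@B0}
  B2: | IN={a@B2, b@B1, e@B1, f@B0} | OUT={a@B2, b@B2, e@B1, f@B0}
  B3: | IN={a@B2, b@B2, e@B1, f@B0} | OUT={a@B3, b@B2, d@B3, e@B3, f@B0}

Merge at B2: IN[B2] = OUT[B1] = {a@B2, b@B1, e@B1, f@B0}
Applying B2's transfer function to that IN value gives OUT[B2] (row B2 above).

Answer: {a@B2, b@B2, e@B1, f@B0}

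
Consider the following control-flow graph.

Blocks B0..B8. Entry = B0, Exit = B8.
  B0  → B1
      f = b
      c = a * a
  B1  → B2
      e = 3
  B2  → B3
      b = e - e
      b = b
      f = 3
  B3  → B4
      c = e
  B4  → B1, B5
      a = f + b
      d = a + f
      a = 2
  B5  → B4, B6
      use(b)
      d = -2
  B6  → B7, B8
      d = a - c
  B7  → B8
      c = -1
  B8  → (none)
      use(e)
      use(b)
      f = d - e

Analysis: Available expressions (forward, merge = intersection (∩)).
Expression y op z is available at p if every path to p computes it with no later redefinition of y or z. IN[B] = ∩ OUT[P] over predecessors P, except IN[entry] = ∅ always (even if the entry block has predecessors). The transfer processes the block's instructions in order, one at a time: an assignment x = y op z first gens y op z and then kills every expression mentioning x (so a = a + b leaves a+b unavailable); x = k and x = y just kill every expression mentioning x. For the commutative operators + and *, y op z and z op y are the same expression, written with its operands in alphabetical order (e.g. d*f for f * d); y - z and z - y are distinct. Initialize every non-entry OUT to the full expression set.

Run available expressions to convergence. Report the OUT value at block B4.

Converged values:
  B0:  IN={}  OUT={a*a}
  B1:  IN={}  OUT={}
  B2:  IN={}  OUT={e-e}
  B3:  IN={e-e}  OUT={e-e}
  B4:  IN={e-e}  OUT={b+f, e-e}
  B5:  IN={b+f, e-e}  OUT={b+f, e-e}
  B6:  IN={b+f, e-e}  OUT={a-c, b+f, e-e}
  B7:  IN={a-c, b+f, e-e}  OUT={b+f, e-e}
  B8:  IN={b+f, e-e}  OUT={d-e, e-e}

Merge at B4: IN[B4] = OUT[B3] ∩ OUT[B5] = {e-e}
Applying B4's transfer function to that IN value gives OUT[B4] (row B4 above).

Answer: {b+f, e-e}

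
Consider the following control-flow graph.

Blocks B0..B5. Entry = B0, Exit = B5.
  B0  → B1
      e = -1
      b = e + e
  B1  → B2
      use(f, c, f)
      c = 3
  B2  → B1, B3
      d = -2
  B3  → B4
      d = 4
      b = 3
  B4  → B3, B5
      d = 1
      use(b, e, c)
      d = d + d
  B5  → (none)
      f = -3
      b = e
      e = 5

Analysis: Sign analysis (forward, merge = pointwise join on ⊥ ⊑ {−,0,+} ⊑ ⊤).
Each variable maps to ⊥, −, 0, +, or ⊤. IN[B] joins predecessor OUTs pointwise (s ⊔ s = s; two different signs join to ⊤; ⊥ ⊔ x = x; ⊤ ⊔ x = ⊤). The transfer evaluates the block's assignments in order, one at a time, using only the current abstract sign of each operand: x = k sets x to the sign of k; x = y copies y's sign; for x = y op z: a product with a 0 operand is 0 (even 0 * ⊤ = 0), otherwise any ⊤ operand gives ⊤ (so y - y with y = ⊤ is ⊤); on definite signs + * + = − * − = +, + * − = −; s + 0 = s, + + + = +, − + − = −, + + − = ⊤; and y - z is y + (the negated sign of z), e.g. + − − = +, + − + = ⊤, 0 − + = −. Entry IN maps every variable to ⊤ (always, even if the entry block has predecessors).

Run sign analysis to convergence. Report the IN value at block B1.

Fixpoint table:
  B0: | IN=(all ⊤) | OUT={b:-, e:-; rest ⊤}
  B1: | IN={b:-, e:-; rest ⊤} | OUT={b:-, c:+, e:-; rest ⊤}
  B2: | IN={b:-, c:+, e:-; rest ⊤} | OUT={b:-, c:+, d:-, e:-; rest ⊤}
  B3: | IN={c:+, e:-; rest ⊤} | OUT={b:+, c:+, d:+, e:-; rest ⊤}
  B4: | IN={b:+, c:+, d:+, e:-; rest ⊤} | OUT={b:+, c:+, d:+, e:-; rest ⊤}
  B5: | IN={b:+, c:+, d:+, e:-; rest ⊤} | OUT={b:-, c:+, d:+, e:+, f:-; rest ⊤}

Merge at B1: IN[B1] = OUT[B0] ⊔ OUT[B2] = {a: ⊤, b: -, c: ⊤, d: ⊤, e: -, f: ⊤}

Answer: {a: ⊤, b: -, c: ⊤, d: ⊤, e: -, f: ⊤}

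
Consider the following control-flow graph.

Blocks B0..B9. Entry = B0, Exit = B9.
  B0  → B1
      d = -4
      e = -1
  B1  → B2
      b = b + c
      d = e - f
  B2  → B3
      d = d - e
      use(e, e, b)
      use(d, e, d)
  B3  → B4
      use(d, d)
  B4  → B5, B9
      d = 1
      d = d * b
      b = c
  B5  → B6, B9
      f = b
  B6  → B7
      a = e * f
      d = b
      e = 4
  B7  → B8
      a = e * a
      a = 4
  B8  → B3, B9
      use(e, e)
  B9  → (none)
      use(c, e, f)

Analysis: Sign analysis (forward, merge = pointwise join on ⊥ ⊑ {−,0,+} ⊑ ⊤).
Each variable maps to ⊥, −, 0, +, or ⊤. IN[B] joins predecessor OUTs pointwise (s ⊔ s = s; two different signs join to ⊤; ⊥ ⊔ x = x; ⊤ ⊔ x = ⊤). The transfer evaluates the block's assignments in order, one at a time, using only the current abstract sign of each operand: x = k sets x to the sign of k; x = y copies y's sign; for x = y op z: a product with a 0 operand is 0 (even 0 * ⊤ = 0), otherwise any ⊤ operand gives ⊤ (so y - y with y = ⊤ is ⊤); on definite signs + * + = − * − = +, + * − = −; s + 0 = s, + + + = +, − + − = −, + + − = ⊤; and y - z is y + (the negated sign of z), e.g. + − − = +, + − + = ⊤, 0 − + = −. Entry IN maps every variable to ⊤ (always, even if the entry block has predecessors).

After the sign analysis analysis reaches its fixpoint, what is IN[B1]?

Answer: {a: ⊤, b: ⊤, c: ⊤, d: -, e: -, f: ⊤}

Working:
Fixpoint table:
  B0:  IN=(all ⊤)  OUT={d:-, e:-; rest ⊤}
  B1:  IN={d:-, e:-; rest ⊤}  OUT={e:-; rest ⊤}
  B2:  IN={e:-; rest ⊤}  OUT={e:-; rest ⊤}
  B3:  IN=(all ⊤)  OUT=(all ⊤)
  B4:  IN=(all ⊤)  OUT=(all ⊤)
  B5:  IN=(all ⊤)  OUT=(all ⊤)
  B6:  IN=(all ⊤)  OUT={e:+; rest ⊤}
  B7:  IN={e:+; rest ⊤}  OUT={a:+, e:+; rest ⊤}
  B8:  IN={a:+, e:+; rest ⊤}  OUT={a:+, e:+; rest ⊤}
  B9:  IN=(all ⊤)  OUT=(all ⊤)

Merge at B1: IN[B1] = OUT[B0] = {a: ⊤, b: ⊤, c: ⊤, d: -, e: -, f: ⊤}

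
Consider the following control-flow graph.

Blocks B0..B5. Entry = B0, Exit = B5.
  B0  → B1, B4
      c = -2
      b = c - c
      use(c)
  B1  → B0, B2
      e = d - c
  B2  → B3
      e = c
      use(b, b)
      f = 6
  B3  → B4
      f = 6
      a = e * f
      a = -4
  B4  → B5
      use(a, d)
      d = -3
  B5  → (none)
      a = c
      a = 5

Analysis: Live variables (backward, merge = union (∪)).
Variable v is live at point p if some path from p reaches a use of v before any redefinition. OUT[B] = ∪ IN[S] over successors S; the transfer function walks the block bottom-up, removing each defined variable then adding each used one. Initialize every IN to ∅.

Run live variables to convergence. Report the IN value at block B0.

Answer: {a, d}

Derivation:
Per-block solution:
  B0:  IN={a, d}  OUT={a, b, c, d}
  B1:  IN={a, b, c, d}  OUT={a, b, c, d}
  B2:  IN={b, c, d}  OUT={c, d, e}
  B3:  IN={c, d, e}  OUT={a, c, d}
  B4:  IN={a, c, d}  OUT={c}
  B5:  IN={c}  OUT={}

Merge at B0: OUT[B0] = IN[B1] ⊔ IN[B4] = {a, b, c, d}
Applying B0's transfer function to that OUT value gives IN[B0] (row B0 above).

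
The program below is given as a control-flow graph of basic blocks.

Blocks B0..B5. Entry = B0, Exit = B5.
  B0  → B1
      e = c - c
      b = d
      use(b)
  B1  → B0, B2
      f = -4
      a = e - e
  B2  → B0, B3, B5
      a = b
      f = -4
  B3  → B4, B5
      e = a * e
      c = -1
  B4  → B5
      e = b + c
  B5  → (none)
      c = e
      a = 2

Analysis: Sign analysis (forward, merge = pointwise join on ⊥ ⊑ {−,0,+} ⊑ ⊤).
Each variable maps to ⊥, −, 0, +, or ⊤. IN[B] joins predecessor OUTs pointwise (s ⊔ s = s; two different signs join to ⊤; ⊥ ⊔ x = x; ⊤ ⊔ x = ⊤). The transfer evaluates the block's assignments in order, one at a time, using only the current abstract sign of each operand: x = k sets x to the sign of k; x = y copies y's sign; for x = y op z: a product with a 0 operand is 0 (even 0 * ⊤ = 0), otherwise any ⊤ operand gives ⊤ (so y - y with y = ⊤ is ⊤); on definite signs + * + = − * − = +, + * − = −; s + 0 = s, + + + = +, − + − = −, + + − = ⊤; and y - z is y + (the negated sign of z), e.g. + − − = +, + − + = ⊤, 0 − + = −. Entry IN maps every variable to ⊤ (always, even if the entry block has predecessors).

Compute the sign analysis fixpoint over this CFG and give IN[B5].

Answer: {a: ⊤, b: ⊤, c: ⊤, d: ⊤, e: ⊤, f: -}

Derivation:
Per-block solution:
  B0:  IN=(all ⊤)  OUT=(all ⊤)
  B1:  IN=(all ⊤)  OUT={f:-; rest ⊤}
  B2:  IN={f:-; rest ⊤}  OUT={f:-; rest ⊤}
  B3:  IN={f:-; rest ⊤}  OUT={c:-, f:-; rest ⊤}
  B4:  IN={c:-, f:-; rest ⊤}  OUT={c:-, f:-; rest ⊤}
  B5:  IN={f:-; rest ⊤}  OUT={a:+, f:-; rest ⊤}

Merge at B5: IN[B5] = OUT[B2] ⊔ OUT[B3] ⊔ OUT[B4] = {a: ⊤, b: ⊤, c: ⊤, d: ⊤, e: ⊤, f: -}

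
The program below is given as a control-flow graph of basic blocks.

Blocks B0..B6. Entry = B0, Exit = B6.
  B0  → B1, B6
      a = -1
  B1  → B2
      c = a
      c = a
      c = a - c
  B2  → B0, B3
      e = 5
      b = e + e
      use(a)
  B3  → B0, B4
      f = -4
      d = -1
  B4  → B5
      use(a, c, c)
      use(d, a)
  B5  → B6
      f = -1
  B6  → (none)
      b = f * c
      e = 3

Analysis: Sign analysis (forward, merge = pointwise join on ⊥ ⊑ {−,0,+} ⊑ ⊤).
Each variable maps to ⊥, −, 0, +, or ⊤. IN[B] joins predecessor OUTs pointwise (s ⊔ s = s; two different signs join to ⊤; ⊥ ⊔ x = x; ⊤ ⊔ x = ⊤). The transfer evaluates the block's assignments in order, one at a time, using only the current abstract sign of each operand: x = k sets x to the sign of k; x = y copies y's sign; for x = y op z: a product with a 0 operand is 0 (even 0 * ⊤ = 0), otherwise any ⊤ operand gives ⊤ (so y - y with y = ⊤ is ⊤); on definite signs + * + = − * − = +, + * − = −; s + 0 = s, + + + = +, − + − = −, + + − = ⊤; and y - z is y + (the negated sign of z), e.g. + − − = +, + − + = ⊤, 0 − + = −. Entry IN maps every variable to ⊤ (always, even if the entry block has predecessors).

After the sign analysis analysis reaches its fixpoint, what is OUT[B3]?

Answer: {a: -, b: +, c: ⊤, d: -, e: +, f: -}

Derivation:
Converged values:
  B0:   IN=(all ⊤)   OUT={a:-; rest ⊤}
  B1:   IN={a:-; rest ⊤}   OUT={a:-; rest ⊤}
  B2:   IN={a:-; rest ⊤}   OUT={a:-, b:+, e:+; rest ⊤}
  B3:   IN={a:-, b:+, e:+; rest ⊤}   OUT={a:-, b:+, d:-, e:+, f:-; rest ⊤}
  B4:   IN={a:-, b:+, d:-, e:+, f:-; rest ⊤}   OUT={a:-, b:+, d:-, e:+, f:-; rest ⊤}
  B5:   IN={a:-, b:+, d:-, e:+, f:-; rest ⊤}   OUT={a:-, b:+, d:-, e:+, f:-; rest ⊤}
  B6:   IN={a:-; rest ⊤}   OUT={a:-, e:+; rest ⊤}

Merge at B3: IN[B3] = OUT[B2] = {a: -, b: +, c: ⊤, d: ⊤, e: +, f: ⊤}
Applying B3's transfer function to that IN value gives OUT[B3] (row B3 above).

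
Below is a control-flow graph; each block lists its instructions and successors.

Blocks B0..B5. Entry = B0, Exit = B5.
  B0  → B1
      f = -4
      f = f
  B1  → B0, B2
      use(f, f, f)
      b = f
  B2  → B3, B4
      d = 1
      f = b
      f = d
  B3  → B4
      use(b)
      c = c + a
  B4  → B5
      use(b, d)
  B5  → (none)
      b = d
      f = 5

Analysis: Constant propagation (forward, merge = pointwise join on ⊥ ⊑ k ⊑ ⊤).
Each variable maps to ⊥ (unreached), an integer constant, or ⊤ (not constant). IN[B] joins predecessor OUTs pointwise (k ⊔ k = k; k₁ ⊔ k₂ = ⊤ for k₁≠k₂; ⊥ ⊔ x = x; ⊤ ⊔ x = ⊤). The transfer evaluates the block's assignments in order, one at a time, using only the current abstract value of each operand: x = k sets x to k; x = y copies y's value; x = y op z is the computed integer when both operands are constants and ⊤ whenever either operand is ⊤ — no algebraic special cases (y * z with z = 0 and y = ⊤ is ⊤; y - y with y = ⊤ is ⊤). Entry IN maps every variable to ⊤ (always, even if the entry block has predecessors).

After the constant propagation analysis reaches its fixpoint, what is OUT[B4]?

Answer: {a: ⊤, b: -4, c: ⊤, d: 1, e: ⊤, f: 1}

Trace:
Fixpoint table:
  B0:  IN=(all ⊤)  OUT={f:-4; rest ⊤}
  B1:  IN={f:-4; rest ⊤}  OUT={b:-4, f:-4; rest ⊤}
  B2:  IN={b:-4, f:-4; rest ⊤}  OUT={b:-4, d:1, f:1; rest ⊤}
  B3:  IN={b:-4, d:1, f:1; rest ⊤}  OUT={b:-4, d:1, f:1; rest ⊤}
  B4:  IN={b:-4, d:1, f:1; rest ⊤}  OUT={b:-4, d:1, f:1; rest ⊤}
  B5:  IN={b:-4, d:1, f:1; rest ⊤}  OUT={b:1, d:1, f:5; rest ⊤}

Merge at B4: IN[B4] = OUT[B2] ⊔ OUT[B3] = {a: ⊤, b: -4, c: ⊤, d: 1, e: ⊤, f: 1}
Applying B4's transfer function to that IN value gives OUT[B4] (row B4 above).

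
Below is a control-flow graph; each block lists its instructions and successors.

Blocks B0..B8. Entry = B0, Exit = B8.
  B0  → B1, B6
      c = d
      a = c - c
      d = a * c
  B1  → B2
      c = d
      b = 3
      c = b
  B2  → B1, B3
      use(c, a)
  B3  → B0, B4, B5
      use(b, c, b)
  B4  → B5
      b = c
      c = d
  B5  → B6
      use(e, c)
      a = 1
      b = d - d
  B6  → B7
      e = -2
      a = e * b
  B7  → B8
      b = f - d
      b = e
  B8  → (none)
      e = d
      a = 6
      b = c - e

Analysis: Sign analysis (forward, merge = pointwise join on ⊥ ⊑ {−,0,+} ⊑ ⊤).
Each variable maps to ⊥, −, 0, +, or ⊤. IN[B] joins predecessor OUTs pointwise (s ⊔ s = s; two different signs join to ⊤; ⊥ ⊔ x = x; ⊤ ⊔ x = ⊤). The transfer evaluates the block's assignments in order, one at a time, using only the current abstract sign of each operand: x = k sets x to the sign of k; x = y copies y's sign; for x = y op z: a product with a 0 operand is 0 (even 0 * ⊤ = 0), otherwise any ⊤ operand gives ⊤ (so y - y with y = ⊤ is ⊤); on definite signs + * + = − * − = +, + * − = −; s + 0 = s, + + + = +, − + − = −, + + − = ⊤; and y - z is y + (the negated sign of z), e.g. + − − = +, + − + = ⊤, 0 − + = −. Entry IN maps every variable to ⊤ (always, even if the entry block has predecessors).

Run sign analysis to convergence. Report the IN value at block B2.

Answer: {a: ⊤, b: +, c: +, d: ⊤, e: ⊤, f: ⊤}

Derivation:
Converged values:
  B0: | IN=(all ⊤) | OUT=(all ⊤)
  B1: | IN=(all ⊤) | OUT={b:+, c:+; rest ⊤}
  B2: | IN={b:+, c:+; rest ⊤} | OUT={b:+, c:+; rest ⊤}
  B3: | IN={b:+, c:+; rest ⊤} | OUT={b:+, c:+; rest ⊤}
  B4: | IN={b:+, c:+; rest ⊤} | OUT={b:+; rest ⊤}
  B5: | IN={b:+; rest ⊤} | OUT={a:+; rest ⊤}
  B6: | IN=(all ⊤) | OUT={e:-; rest ⊤}
  B7: | IN={e:-; rest ⊤} | OUT={b:-, e:-; rest ⊤}
  B8: | IN={b:-, e:-; rest ⊤} | OUT={a:+; rest ⊤}

Merge at B2: IN[B2] = OUT[B1] = {a: ⊤, b: +, c: +, d: ⊤, e: ⊤, f: ⊤}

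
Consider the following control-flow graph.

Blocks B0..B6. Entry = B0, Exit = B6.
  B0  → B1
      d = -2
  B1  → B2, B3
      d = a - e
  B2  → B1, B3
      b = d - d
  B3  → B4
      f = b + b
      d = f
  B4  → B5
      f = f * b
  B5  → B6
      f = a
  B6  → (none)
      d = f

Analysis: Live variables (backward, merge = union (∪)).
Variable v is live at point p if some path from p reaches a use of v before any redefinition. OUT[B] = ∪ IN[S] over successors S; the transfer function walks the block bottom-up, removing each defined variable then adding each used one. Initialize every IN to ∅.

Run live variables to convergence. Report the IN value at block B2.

Answer: {a, d, e}

Trace:
Fixpoint table:
  B0:  IN={a, b, e}  OUT={a, b, e}
  B1:  IN={a, b, e}  OUT={a, b, d, e}
  B2:  IN={a, d, e}  OUT={a, b, e}
  B3:  IN={a, b}  OUT={a, b, f}
  B4:  IN={a, b, f}  OUT={a}
  B5:  IN={a}  OUT={f}
  B6:  IN={f}  OUT={}

Merge at B2: OUT[B2] = IN[B1] ⊔ IN[B3] = {a, b, e}
Applying B2's transfer function to that OUT value gives IN[B2] (row B2 above).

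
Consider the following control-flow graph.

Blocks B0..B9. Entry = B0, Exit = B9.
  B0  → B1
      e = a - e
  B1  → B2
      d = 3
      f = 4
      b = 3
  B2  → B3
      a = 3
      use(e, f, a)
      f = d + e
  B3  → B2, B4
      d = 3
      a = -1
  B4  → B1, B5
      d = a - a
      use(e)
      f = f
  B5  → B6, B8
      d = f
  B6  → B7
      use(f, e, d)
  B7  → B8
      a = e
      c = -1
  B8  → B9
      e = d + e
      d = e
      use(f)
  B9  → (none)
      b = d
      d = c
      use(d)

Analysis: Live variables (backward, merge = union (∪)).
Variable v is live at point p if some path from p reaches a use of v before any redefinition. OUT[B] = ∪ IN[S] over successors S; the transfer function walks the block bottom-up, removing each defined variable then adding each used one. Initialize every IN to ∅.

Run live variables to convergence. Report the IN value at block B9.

Answer: {c, d}

Derivation:
Converged values:
  B0:  IN={a, c, e}  OUT={c, e}
  B1:  IN={c, e}  OUT={c, d, e, f}
  B2:  IN={c, d, e, f}  OUT={c, e, f}
  B3:  IN={c, e, f}  OUT={a, c, d, e, f}
  B4:  IN={a, c, e, f}  OUT={c, e, f}
  B5:  IN={c, e, f}  OUT={c, d, e, f}
  B6:  IN={d, e, f}  OUT={d, e, f}
  B7:  IN={d, e, f}  OUT={c, d, e, f}
  B8:  IN={c, d, e, f}  OUT={c, d}
  B9:  IN={c, d}  OUT={}

B9 is the boundary node: OUT[B9] = {}
Applying B9's transfer function to that OUT value gives IN[B9] (row B9 above).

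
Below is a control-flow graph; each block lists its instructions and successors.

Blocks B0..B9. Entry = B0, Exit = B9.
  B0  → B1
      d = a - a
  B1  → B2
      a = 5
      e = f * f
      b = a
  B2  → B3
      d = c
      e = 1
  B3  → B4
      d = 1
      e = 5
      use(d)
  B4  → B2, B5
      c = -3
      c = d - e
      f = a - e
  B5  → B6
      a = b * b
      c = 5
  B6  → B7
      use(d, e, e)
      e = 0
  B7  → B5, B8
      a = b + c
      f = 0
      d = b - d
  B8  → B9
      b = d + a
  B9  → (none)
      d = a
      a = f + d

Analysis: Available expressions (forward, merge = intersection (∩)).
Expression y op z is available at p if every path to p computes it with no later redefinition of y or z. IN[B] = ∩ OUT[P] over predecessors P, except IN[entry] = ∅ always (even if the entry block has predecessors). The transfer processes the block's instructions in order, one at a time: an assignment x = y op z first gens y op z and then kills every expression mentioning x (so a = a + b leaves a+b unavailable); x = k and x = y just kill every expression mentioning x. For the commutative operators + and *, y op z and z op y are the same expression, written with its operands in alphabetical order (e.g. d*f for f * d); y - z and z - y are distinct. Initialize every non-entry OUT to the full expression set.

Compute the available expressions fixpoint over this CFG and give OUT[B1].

Answer: {f*f}

Working:
Fixpoint table:
  B0:   IN={}   OUT={a-a}
  B1:   IN={a-a}   OUT={f*f}
  B2:   IN={}   OUT={}
  B3:   IN={}   OUT={}
  B4:   IN={}   OUT={a-e, d-e}
  B5:   IN={}   OUT={b*b}
  B6:   IN={b*b}   OUT={b*b}
  B7:   IN={b*b}   OUT={b*b, b+c}
  B8:   IN={b*b, b+c}   OUT={a+d}
  B9:   IN={a+d}   OUT={d+f}

Merge at B1: IN[B1] = OUT[B0] = {a-a}
Applying B1's transfer function to that IN value gives OUT[B1] (row B1 above).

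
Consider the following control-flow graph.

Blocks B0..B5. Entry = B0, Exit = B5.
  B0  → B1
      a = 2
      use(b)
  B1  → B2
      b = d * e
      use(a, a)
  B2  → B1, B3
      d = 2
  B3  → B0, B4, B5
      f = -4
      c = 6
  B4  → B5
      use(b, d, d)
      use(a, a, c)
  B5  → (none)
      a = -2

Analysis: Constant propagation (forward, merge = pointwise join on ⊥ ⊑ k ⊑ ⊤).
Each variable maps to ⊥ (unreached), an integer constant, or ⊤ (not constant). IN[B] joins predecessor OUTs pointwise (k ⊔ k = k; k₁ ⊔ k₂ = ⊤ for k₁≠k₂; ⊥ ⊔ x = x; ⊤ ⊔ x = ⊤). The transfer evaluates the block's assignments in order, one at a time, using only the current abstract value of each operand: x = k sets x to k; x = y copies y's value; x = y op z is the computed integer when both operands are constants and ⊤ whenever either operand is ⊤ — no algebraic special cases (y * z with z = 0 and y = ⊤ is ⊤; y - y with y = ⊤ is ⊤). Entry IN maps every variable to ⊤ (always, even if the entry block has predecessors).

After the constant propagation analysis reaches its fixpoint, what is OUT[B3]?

Per-block solution:
  B0:  IN=(all ⊤)  OUT={a:2; rest ⊤}
  B1:  IN={a:2; rest ⊤}  OUT={a:2; rest ⊤}
  B2:  IN={a:2; rest ⊤}  OUT={a:2, d:2; rest ⊤}
  B3:  IN={a:2, d:2; rest ⊤}  OUT={a:2, c:6, d:2, f:-4; rest ⊤}
  B4:  IN={a:2, c:6, d:2, f:-4; rest ⊤}  OUT={a:2, c:6, d:2, f:-4; rest ⊤}
  B5:  IN={a:2, c:6, d:2, f:-4; rest ⊤}  OUT={a:-2, c:6, d:2, f:-4; rest ⊤}

Merge at B3: IN[B3] = OUT[B2] = {a: 2, b: ⊤, c: ⊤, d: 2, e: ⊤, f: ⊤}
Applying B3's transfer function to that IN value gives OUT[B3] (row B3 above).

Answer: {a: 2, b: ⊤, c: 6, d: 2, e: ⊤, f: -4}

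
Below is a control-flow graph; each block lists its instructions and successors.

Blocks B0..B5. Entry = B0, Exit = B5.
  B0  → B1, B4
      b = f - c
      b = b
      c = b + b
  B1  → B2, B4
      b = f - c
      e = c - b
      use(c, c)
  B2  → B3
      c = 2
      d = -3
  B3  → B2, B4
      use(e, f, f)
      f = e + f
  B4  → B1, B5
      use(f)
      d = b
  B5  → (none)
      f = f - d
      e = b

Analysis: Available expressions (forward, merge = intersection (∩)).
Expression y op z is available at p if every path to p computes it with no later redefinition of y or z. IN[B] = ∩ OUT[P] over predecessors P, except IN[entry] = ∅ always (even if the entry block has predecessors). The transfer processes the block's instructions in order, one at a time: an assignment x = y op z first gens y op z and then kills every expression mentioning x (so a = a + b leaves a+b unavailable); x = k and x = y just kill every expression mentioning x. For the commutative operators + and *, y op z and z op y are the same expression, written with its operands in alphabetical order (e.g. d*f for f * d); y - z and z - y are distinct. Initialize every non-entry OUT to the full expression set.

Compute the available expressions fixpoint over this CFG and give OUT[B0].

Converged values:
  B0:  IN={}  OUT={b+b}
  B1:  IN={}  OUT={c-b, f-c}
  B2:  IN={}  OUT={}
  B3:  IN={}  OUT={}
  B4:  IN={}  OUT={}
  B5:  IN={}  OUT={}

B0 is the boundary node: IN[B0] = {}
Applying B0's transfer function to that IN value gives OUT[B0] (row B0 above).

Answer: {b+b}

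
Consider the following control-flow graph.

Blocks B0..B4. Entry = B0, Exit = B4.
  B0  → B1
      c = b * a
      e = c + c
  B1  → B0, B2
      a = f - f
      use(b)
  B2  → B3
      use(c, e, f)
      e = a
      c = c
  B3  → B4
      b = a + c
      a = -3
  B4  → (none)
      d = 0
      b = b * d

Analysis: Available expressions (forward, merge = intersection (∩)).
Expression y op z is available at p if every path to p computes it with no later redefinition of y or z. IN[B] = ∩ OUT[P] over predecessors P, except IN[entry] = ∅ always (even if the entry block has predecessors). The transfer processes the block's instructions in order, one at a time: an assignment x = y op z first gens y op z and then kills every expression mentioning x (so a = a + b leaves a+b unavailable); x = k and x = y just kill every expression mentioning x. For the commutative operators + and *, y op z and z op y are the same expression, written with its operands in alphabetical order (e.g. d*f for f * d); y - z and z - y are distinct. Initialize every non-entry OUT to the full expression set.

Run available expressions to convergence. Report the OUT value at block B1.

Per-block solution:
  B0:   IN={}   OUT={a*b, c+c}
  B1:   IN={a*b, c+c}   OUT={c+c, f-f}
  B2:   IN={c+c, f-f}   OUT={f-f}
  B3:   IN={f-f}   OUT={f-f}
  B4:   IN={f-f}   OUT={f-f}

Merge at B1: IN[B1] = OUT[B0] = {a*b, c+c}
Applying B1's transfer function to that IN value gives OUT[B1] (row B1 above).

Answer: {c+c, f-f}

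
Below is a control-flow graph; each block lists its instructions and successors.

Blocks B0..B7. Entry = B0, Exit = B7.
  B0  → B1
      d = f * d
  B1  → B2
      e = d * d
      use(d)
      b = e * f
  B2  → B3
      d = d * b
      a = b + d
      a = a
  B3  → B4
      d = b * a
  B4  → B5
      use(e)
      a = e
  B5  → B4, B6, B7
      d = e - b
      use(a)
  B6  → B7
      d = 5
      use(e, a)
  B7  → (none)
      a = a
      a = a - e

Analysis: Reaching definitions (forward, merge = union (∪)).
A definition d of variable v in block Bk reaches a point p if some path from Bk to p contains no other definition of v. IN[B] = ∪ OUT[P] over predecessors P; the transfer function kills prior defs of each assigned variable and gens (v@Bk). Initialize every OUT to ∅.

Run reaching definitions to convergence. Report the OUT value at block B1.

Fixpoint table:
  B0: | IN={} | OUT={d@B0}
  B1: | IN={d@B0} | OUT={b@B1, d@B0, e@B1}
  B2: | IN={b@B1, d@B0, e@B1} | OUT={a@B2, b@B1, d@B2, e@B1}
  B3: | IN={a@B2, b@B1, d@B2, e@B1} | OUT={a@B2, b@B1, d@B3, e@B1}
  B4: | IN={a@B2, a@B4, b@B1, d@B3, d@B5, e@B1} | OUT={a@B4, b@B1, d@B3, d@B5, e@B1}
  B5: | IN={a@B4, b@B1, d@B3, d@B5, e@B1} | OUT={a@B4, b@B1, d@B5, e@B1}
  B6: | IN={a@B4, b@B1, d@B5, e@B1} | OUT={a@B4, b@B1, d@B6, e@B1}
  B7: | IN={a@B4, b@B1, d@B5, d@B6, e@B1} | OUT={a@B7, b@B1, d@B5, d@B6, e@B1}

Merge at B1: IN[B1] = OUT[B0] = {d@B0}
Applying B1's transfer function to that IN value gives OUT[B1] (row B1 above).

Answer: {b@B1, d@B0, e@B1}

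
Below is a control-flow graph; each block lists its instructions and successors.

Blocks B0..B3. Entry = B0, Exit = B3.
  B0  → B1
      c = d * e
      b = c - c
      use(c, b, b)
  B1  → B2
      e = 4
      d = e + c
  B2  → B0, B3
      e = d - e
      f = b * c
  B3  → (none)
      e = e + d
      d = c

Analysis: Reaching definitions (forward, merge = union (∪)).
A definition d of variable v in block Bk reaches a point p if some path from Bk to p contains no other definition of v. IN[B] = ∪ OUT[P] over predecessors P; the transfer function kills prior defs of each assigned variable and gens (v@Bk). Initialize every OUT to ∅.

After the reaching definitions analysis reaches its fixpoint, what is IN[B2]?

Per-block solution:
  B0:   IN={b@B0, c@B0, d@B1, e@B2, f@B2}   OUT={b@B0, c@B0, d@B1, e@B2, f@B2}
  B1:   IN={b@B0, c@B0, d@B1, e@B2, f@B2}   OUT={b@B0, c@B0, d@B1, e@B1, f@B2}
  B2:   IN={b@B0, c@B0, d@B1, e@B1, f@B2}   OUT={b@B0, c@B0, d@B1, e@B2, f@B2}
  B3:   IN={b@B0, c@B0, d@B1, e@B2, f@B2}   OUT={b@B0, c@B0, d@B3, e@B3, f@B2}

Merge at B2: IN[B2] = OUT[B1] = {b@B0, c@B0, d@B1, e@B1, f@B2}

Answer: {b@B0, c@B0, d@B1, e@B1, f@B2}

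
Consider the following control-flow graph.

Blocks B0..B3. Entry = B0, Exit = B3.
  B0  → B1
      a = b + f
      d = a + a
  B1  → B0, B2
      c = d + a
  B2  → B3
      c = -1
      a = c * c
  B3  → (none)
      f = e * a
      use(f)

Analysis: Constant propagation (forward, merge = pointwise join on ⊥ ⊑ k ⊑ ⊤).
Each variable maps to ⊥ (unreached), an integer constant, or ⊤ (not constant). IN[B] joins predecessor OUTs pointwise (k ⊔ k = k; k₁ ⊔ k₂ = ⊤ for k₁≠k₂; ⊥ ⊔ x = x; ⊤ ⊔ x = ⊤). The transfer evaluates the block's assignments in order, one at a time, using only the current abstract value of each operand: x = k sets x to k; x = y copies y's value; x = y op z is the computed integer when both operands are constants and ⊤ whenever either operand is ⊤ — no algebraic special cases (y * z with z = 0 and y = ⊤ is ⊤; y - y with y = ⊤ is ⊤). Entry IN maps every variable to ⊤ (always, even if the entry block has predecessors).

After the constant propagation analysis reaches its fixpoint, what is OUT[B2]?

Answer: {a: 1, b: ⊤, c: -1, d: ⊤, e: ⊤, f: ⊤}

Trace:
Per-block solution:
  B0:   IN=(all ⊤)   OUT=(all ⊤)
  B1:   IN=(all ⊤)   OUT=(all ⊤)
  B2:   IN=(all ⊤)   OUT={a:1, c:-1; rest ⊤}
  B3:   IN={a:1, c:-1; rest ⊤}   OUT={a:1, c:-1; rest ⊤}

Merge at B2: IN[B2] = OUT[B1] = {a: ⊤, b: ⊤, c: ⊤, d: ⊤, e: ⊤, f: ⊤}
Applying B2's transfer function to that IN value gives OUT[B2] (row B2 above).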